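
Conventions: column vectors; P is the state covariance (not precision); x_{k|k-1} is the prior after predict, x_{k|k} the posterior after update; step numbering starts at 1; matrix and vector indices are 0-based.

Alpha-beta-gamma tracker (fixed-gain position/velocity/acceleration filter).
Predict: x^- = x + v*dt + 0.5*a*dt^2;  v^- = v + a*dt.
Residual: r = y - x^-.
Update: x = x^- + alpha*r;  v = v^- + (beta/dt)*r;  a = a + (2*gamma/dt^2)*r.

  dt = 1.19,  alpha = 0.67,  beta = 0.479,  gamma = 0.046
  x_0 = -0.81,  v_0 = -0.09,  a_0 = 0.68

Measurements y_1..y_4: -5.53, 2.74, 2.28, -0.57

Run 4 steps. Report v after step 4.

v_post = 0.8887

step 1: x_pred=-0.4356  r=-5.0944  x^+=-3.8489  v^+=-1.3314  a^+=0.3490
step 2: x_pred=-5.1861  r=7.9261  x^+=0.1244  v^+=2.2744  a^+=0.8640
step 3: x_pred=3.4426  r=-1.1626  x^+=2.6637  v^+=2.8345  a^+=0.7884
step 4: x_pred=6.5950  r=-7.1650  x^+=1.7944  v^+=0.8887  a^+=0.3229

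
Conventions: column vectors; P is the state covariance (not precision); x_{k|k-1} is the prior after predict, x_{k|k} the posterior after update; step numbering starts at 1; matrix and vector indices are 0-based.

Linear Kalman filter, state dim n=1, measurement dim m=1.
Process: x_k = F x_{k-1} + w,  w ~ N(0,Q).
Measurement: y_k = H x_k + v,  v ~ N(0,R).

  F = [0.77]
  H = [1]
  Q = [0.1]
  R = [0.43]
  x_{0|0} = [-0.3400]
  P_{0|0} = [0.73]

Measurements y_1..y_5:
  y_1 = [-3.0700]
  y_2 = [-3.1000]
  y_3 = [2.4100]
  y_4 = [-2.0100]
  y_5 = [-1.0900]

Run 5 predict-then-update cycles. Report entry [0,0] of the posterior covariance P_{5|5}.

step 1: x^-=[-0.2618]  P^-=[0.5328]  S=[0.9628]  K=[0.5534]  nu=[-2.8082]  x^+=[-1.8158]  P^+=[0.2380]
step 2: x^-=[-1.3982]  P^-=[0.2411]  S=[0.6711]  K=[0.3592]  nu=[-1.7018]  x^+=[-2.0096]  P^+=[0.1545]
step 3: x^-=[-1.5474]  P^-=[0.1916]  S=[0.6216]  K=[0.3082]  nu=[3.9574]  x^+=[-0.3276]  P^+=[0.1325]
step 4: x^-=[-0.2523]  P^-=[0.1786]  S=[0.6086]  K=[0.2934]  nu=[-1.7577]  x^+=[-0.7680]  P^+=[0.1262]
step 5: x^-=[-0.5914]  P^-=[0.1748]  S=[0.6048]  K=[0.2890]  nu=[-0.4986]  x^+=[-0.7355]  P^+=[0.1243]

P_post[0,0] = 0.1243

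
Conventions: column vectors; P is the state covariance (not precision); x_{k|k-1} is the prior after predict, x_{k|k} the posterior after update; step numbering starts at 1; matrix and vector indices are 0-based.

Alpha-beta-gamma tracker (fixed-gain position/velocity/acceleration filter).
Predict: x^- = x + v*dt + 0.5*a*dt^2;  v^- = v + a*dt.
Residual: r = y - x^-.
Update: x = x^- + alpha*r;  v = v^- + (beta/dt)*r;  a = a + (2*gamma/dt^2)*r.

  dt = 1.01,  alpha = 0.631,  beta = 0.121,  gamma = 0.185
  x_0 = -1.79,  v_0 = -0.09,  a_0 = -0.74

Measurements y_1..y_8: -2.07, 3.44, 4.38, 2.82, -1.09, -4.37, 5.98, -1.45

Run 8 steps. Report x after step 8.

step 1: x_pred=-2.2583  r=0.1883  x^+=-2.1395  v^+=-0.8148  a^+=-0.6717
step 2: x_pred=-3.3051  r=6.7451  x^+=0.9511  v^+=-0.6852  a^+=1.7748
step 3: x_pred=1.1643  r=3.2157  x^+=3.1934  v^+=1.4926  a^+=2.9412
step 4: x_pred=6.2011  r=-3.3811  x^+=4.0676  v^+=4.0582  a^+=1.7148
step 5: x_pred=9.0410  r=-10.1310  x^+=2.6484  v^+=4.5764  a^+=-1.9598
step 6: x_pred=6.2709  r=-10.6409  x^+=-0.4435  v^+=1.3222  a^+=-5.8194
step 7: x_pred=-2.0762  r=8.0562  x^+=3.0073  v^+=-3.5902  a^+=-2.8973
step 8: x_pred=-2.0966  r=0.6466  x^+=-1.6886  v^+=-6.4390  a^+=-2.6628

x_post = -1.6886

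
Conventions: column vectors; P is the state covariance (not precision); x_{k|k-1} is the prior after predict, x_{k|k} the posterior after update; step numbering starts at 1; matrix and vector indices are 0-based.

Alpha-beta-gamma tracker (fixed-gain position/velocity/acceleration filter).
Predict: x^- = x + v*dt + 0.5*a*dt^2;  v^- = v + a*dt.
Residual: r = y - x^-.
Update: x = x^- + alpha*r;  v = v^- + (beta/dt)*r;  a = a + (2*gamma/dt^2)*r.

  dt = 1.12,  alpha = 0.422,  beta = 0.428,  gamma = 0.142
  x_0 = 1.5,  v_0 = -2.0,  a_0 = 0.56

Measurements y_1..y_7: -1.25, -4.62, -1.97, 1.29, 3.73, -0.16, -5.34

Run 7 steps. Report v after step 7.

step 1: x_pred=-0.3888  r=-0.8612  x^+=-0.7522  v^+=-1.7019  a^+=0.3650
step 2: x_pred=-2.4294  r=-2.1906  x^+=-3.3538  v^+=-2.1302  a^+=-0.1309
step 3: x_pred=-5.8218  r=3.8518  x^+=-4.1963  v^+=-0.8049  a^+=0.7411
step 4: x_pred=-4.6330  r=5.9230  x^+=-2.1335  v^+=2.2886  a^+=2.0821
step 5: x_pred=1.7356  r=1.9944  x^+=2.5772  v^+=5.3827  a^+=2.5337
step 6: x_pred=10.1949  r=-10.3549  x^+=5.8252  v^+=4.2633  a^+=0.1893
step 7: x_pred=10.7188  r=-16.0588  x^+=3.9420  v^+=-1.6615  a^+=-3.4465

v_post = -1.6615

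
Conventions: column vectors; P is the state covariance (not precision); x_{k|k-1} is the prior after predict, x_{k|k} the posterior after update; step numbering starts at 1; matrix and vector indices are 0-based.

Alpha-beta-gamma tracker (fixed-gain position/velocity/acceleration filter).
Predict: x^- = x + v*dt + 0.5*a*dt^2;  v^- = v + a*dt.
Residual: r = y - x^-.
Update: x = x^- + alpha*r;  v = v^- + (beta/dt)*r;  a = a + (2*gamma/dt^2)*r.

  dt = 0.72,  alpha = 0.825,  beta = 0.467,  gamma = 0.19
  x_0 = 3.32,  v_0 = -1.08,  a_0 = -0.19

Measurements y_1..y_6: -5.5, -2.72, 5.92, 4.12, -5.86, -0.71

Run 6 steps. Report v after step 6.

v_post = -1.6013

step 1: x_pred=2.4932  r=-7.9932  x^+=-4.1012  v^+=-6.4012  a^+=-6.0492
step 2: x_pred=-10.2780  r=7.5580  x^+=-4.0427  v^+=-5.8544  a^+=-0.5089
step 3: x_pred=-8.3898  r=14.3098  x^+=3.4158  v^+=3.0606  a^+=9.9805
step 4: x_pred=8.2064  r=-4.0864  x^+=4.8351  v^+=7.5961  a^+=6.9851
step 5: x_pred=12.1148  r=-17.9748  x^+=-2.7144  v^+=0.9667  a^+=-6.1909
step 6: x_pred=-3.6231  r=2.9131  x^+=-1.2198  v^+=-1.6013  a^+=-4.0555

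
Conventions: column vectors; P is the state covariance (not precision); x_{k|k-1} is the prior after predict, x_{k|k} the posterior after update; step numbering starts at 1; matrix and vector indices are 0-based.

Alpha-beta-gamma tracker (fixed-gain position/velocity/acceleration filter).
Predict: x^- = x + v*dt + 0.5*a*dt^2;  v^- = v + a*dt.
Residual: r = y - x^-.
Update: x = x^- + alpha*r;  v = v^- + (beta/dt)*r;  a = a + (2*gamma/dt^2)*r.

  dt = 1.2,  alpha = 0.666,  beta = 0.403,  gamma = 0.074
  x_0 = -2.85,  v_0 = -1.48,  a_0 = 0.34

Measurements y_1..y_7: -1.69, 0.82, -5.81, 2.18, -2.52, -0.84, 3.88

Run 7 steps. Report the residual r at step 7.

resid = 3.9177

step 1: x_pred=-4.3812  r=2.6912  x^+=-2.5889  v^+=-0.1682  a^+=0.6166
step 2: x_pred=-2.3468  r=3.1668  x^+=-0.2377  v^+=1.6352  a^+=0.9421
step 3: x_pred=2.4028  r=-8.2128  x^+=-3.0669  v^+=0.0075  a^+=0.0980
step 4: x_pred=-2.9873  r=5.1673  x^+=0.4541  v^+=1.8605  a^+=0.6291
step 5: x_pred=3.1396  r=-5.6596  x^+=-0.6297  v^+=0.7147  a^+=0.0474
step 6: x_pred=0.2620  r=-1.1020  x^+=-0.4719  v^+=0.4014  a^+=-0.0659
step 7: x_pred=-0.0377  r=3.9177  x^+=2.5715  v^+=1.6380  a^+=0.3368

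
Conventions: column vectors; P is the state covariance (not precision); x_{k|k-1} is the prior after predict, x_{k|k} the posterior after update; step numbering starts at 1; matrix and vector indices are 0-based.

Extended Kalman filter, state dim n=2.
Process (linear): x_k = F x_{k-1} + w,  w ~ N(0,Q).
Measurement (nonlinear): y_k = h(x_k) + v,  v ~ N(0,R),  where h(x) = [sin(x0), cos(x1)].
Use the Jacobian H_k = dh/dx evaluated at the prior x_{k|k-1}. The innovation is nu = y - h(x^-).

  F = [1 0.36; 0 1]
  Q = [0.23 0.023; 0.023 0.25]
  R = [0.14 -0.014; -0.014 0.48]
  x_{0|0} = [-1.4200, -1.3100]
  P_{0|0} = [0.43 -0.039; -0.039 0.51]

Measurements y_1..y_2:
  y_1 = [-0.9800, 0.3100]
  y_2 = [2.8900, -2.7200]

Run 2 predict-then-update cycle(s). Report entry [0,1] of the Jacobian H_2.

H_jac[0,1] = 0.0000

step 1: x^-=[-1.8916, -1.3100]  P^-=[0.6980 0.1676; 0.1676 0.7600]  H_jac=[-0.3153 0.0000; 0.0000 0.9662]  S=[0.2094 -0.0651; -0.0651 1.1895]  K=[-1.0262 0.0800; -0.0616 0.6140]  nu=[-0.0310, 0.0521]  x^+=[-1.8556, -1.2761]  P^+=[0.4592 0.0546; 0.0546 0.3059]
step 2: x^-=[-2.3150, -1.2761]  P^-=[0.7682 0.1877; 0.1877 0.5559]  H_jac=[-0.6774 0.0000; 0.0000 0.9569]  S=[0.4925 -0.1357; -0.1357 0.9890]  K=[-1.0461 0.0381; -0.1144 0.5222]  nu=[3.6256, -3.0105]  x^+=[-6.2225, -3.2627]  P^+=[0.2170 0.0344; 0.0344 0.2636]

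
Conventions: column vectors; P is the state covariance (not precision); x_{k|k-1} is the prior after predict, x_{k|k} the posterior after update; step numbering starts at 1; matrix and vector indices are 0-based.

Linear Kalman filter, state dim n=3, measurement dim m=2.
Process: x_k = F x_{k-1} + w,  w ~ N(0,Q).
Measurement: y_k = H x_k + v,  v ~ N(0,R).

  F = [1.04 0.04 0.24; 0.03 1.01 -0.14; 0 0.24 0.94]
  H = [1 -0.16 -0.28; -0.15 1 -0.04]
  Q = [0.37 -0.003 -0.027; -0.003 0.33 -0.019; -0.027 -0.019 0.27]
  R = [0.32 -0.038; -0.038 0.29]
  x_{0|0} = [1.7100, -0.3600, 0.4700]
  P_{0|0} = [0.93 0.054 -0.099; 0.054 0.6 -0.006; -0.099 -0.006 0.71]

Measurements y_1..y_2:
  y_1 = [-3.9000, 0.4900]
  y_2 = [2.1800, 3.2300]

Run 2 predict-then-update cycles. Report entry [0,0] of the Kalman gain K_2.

step 1: x^-=[1.8768, -0.3781, 0.3554]  P^-=[1.3727 0.0955 0.0551; 0.0955 0.9626 0.0251; 0.0551 0.0251 0.9292]  S=[1.7311 -0.2965; -0.2965 1.2550]  K=[0.7919 0.0974; 0.0953 0.7773; -0.1288 -0.0466]  nu=[-5.7378, 1.1638]  x^+=[-2.5538, -0.0200, 1.0402]  P^+=[0.3209 0.0552 0.2227; 0.0552 0.2325 0.0608; 0.2227 0.0608 0.9013]
step 2: x^-=[-2.4071, -0.2425, 0.9729]  P^-=[0.8863 0.0277 0.4158; 0.0277 0.5694 -0.0189; 0.4158 -0.0189 1.1072]  S=[1.0642 -0.2153; -0.2153 0.8793]  K=[0.7272 0.0395; 0.0796 0.6632; 0.0772 -0.1239]  nu=[4.8208, 3.1503]  x^+=[1.2227, 2.2302, 0.9547]  P^+=[0.3345 0.0476 0.3416; 0.0476 0.1987 0.0557; 0.3416 0.0557 1.0833]

K[0,0] = 0.7272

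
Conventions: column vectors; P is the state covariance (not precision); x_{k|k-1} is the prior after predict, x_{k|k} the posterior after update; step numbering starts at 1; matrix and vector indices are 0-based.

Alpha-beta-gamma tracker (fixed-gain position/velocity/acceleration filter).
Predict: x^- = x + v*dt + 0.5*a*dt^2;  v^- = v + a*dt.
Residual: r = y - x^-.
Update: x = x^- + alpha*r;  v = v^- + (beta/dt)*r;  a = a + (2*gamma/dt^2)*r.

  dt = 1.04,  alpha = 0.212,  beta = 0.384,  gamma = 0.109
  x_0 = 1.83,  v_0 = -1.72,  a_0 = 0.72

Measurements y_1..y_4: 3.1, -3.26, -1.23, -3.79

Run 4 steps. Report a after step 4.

step 1: x_pred=0.4306  r=2.6694  x^+=0.9965  v^+=0.0144  a^+=1.2580
step 2: x_pred=1.6918  r=-4.9518  x^+=0.6421  v^+=-0.5056  a^+=0.2600
step 3: x_pred=0.2568  r=-1.4868  x^+=-0.0584  v^+=-0.7842  a^+=-0.0397
step 4: x_pred=-0.8954  r=-2.8946  x^+=-1.5091  v^+=-1.8943  a^+=-0.6231

a_post = -0.6231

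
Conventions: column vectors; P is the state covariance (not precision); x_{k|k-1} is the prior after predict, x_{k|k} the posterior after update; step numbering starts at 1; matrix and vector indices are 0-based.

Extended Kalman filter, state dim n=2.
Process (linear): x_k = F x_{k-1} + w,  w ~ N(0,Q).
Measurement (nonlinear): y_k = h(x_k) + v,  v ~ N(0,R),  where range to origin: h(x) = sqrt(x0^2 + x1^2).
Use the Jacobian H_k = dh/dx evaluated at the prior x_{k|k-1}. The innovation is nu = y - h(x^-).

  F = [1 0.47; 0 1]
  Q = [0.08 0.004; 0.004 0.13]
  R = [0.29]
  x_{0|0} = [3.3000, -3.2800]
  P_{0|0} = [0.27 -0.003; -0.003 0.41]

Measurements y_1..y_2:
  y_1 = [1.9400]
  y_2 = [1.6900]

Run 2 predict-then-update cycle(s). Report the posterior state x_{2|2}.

step 1: x^-=[1.7584, -3.2800]  P^-=[0.4377 0.1937; 0.1937 0.5400]  H_jac=[0.4725 -0.8813]  S=[0.6459]  K=[0.0559; -0.5952]  nu=[-1.7816]  x^+=[1.6588, -2.2196]  P^+=[0.4357 0.2152; 0.2152 0.3112]
step 2: x^-=[0.6156, -2.2196]  P^-=[0.7868 0.3655; 0.3655 0.4412]  H_jac=[0.2672 -0.9636]  S=[0.5677]  K=[-0.2500; -0.5769]  nu=[-0.6134]  x^+=[0.7689, -1.8657]  P^+=[0.7513 0.2836; 0.2836 0.2523]

x_post = [0.7689, -1.8657]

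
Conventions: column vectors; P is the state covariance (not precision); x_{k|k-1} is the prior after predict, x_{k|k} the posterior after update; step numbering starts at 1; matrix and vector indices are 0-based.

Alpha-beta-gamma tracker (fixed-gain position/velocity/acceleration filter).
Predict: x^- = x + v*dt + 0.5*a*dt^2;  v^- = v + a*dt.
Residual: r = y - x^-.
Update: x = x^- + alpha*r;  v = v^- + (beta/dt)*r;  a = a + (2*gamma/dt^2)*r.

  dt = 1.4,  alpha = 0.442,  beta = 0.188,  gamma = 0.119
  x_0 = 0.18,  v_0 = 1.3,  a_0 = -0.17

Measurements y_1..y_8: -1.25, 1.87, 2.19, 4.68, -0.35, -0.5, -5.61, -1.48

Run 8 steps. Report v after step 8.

step 1: x_pred=1.8334  r=-3.0834  x^+=0.4705  v^+=0.6479  a^+=-0.5444
step 2: x_pred=0.8441  r=1.0259  x^+=1.2976  v^+=0.0235  a^+=-0.4198
step 3: x_pred=0.9191  r=1.2709  x^+=1.4808  v^+=-0.3936  a^+=-0.2655
step 4: x_pred=0.6696  r=4.0104  x^+=2.4422  v^+=-0.2268  a^+=0.2215
step 5: x_pred=2.3418  r=-2.6918  x^+=1.1520  v^+=-0.2782  a^+=-0.1054
step 6: x_pred=0.6593  r=-1.1593  x^+=0.1469  v^+=-0.5814  a^+=-0.2462
step 7: x_pred=-0.9083  r=-4.7017  x^+=-2.9865  v^+=-1.5574  a^+=-0.8171
step 8: x_pred=-5.9675  r=4.4875  x^+=-3.9841  v^+=-2.0987  a^+=-0.2722

v_post = -2.0987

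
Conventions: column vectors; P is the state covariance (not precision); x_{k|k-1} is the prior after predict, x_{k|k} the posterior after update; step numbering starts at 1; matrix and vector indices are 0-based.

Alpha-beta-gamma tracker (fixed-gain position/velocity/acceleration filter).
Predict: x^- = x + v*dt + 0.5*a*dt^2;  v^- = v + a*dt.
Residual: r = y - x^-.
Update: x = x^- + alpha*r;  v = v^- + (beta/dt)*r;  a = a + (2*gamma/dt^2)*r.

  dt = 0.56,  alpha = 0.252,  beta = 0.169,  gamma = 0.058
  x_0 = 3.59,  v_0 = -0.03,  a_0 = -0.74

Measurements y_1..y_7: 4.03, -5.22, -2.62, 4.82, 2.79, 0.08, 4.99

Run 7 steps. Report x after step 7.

x_post = -0.7206

step 1: x_pred=3.4572  r=0.5728  x^+=3.6015  v^+=-0.2715  a^+=-0.5281
step 2: x_pred=3.3667  r=-8.5867  x^+=1.2028  v^+=-3.1586  a^+=-3.7043
step 3: x_pred=-1.1468  r=-1.4732  x^+=-1.5181  v^+=-5.6776  a^+=-4.2492
step 4: x_pred=-5.3638  r=10.1838  x^+=-2.7975  v^+=-4.9838  a^+=-0.4823
step 5: x_pred=-5.6640  r=8.4540  x^+=-3.5336  v^+=-2.7026  a^+=2.6449
step 6: x_pred=-4.6324  r=4.7124  x^+=-3.4448  v^+=0.2007  a^+=4.3880
step 7: x_pred=-2.6444  r=7.6344  x^+=-0.7206  v^+=4.9619  a^+=7.2119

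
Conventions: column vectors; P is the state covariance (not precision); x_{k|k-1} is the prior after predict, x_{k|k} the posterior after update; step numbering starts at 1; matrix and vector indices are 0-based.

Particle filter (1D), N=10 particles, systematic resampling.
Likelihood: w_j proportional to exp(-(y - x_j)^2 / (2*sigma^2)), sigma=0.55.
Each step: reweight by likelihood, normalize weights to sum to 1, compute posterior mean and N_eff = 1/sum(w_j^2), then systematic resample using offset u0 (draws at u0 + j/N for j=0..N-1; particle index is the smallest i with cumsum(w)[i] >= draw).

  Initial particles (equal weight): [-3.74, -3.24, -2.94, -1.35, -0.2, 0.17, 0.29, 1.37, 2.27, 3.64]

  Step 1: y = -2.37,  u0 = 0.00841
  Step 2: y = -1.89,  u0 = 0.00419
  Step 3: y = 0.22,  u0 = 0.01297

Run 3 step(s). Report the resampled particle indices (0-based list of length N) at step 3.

resampled_idx = [7, 7, 7, 7, 8, 8, 8, 9, 9, 9]

step 1: w=[0.0410, 0.2613, 0.5337, 0.1636, 0.0004, 0.0000, 0.0000, 0.0000, 0.0000, 0.0000]  mean=-2.7900  Neff=2.6210  idx=[0, 1, 1, 2, 2, 2, 2, 2, 2, 3]
step 2: w=[0.0021, 0.0291, 0.0291, 0.0957, 0.0957, 0.0957, 0.0957, 0.0957, 0.0957, 0.3656]  mean=-2.3779  Neff=5.2554  idx=[1, 3, 4, 5, 6, 7, 8, 9, 9, 9]
step 3: w=[0.0000, 0.0000, 0.0000, 0.0000, 0.0000, 0.0000, 0.0000, 0.3333, 0.3333, 0.3333]  mean=-1.3500  Neff=3.0000  idx=[7, 7, 7, 7, 8, 8, 8, 9, 9, 9]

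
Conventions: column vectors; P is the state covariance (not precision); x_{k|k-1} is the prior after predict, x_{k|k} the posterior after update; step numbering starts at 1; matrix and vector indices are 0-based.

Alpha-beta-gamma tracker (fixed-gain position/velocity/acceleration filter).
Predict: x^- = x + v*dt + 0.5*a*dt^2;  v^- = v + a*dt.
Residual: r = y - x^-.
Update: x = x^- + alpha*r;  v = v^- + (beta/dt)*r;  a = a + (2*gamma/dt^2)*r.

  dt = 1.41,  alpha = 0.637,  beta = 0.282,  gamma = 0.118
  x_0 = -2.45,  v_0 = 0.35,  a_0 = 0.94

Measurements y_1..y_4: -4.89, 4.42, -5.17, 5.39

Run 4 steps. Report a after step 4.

step 1: x_pred=-1.0221  r=-3.8679  x^+=-3.4859  v^+=0.9018  a^+=0.4809
step 2: x_pred=-1.7364  r=6.1564  x^+=2.1852  v^+=2.8111  a^+=1.2117
step 3: x_pred=7.3533  r=-12.5233  x^+=-0.6240  v^+=2.0149  a^+=-0.2749
step 4: x_pred=1.9436  r=3.4464  x^+=4.1390  v^+=2.3165  a^+=0.1342

a_post = 0.1342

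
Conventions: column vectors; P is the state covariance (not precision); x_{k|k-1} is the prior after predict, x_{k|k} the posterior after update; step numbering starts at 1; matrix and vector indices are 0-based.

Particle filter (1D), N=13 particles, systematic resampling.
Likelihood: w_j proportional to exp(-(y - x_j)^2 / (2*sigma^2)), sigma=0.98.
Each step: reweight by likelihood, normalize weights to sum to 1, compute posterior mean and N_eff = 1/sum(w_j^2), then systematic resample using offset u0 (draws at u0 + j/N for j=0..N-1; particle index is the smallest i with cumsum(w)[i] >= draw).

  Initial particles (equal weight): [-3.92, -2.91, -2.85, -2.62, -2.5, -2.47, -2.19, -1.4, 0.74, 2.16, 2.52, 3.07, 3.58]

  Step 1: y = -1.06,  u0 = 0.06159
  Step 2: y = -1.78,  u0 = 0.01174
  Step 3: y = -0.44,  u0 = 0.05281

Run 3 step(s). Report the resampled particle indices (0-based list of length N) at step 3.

step 1: w=[0.0047, 0.0562, 0.0630, 0.0941, 0.1134, 0.1186, 0.1718, 0.3144, 0.0618, 0.0015, 0.0004, 0.0000, 0.0000]  mean=-1.9507  Neff=5.7105  idx=[2, 3, 3, 4, 5, 5, 6, 6, 7, 7, 7, 7, 8]
step 2: w=[0.0560, 0.0704, 0.0704, 0.0776, 0.0793, 0.0793, 0.0931, 0.0931, 0.0943, 0.0943, 0.0943, 0.0943, 0.0037]  mean=-2.0472  Neff=11.8282  idx=[0, 1, 2, 3, 4, 5, 6, 7, 8, 8, 9, 10, 11]
step 3: w=[0.0120, 0.0207, 0.0207, 0.0270, 0.0288, 0.0288, 0.0500, 0.0500, 0.1524, 0.1524, 0.1524, 0.1524, 0.1524]  mean=-1.6383  Neff=8.0324  idx=[2, 5, 7, 8, 8, 9, 9, 10, 10, 11, 11, 12, 12]

resampled_idx = [2, 5, 7, 8, 8, 9, 9, 10, 10, 11, 11, 12, 12]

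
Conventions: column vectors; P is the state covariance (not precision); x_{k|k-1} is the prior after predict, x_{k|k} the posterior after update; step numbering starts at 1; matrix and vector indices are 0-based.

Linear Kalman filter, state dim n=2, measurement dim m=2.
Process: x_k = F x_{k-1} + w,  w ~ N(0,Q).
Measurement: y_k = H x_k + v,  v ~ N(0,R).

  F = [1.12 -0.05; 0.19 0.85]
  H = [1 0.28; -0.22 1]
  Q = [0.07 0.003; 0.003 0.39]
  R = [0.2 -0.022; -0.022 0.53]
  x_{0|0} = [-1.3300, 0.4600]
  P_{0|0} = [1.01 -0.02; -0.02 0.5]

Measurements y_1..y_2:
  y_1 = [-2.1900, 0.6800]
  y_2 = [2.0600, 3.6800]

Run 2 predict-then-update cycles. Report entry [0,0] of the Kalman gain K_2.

step 1: x^-=[-1.5126, 0.1383]  P^-=[1.3404 0.1778; 0.1778 0.7813]  S=[1.7013 0.0687; 0.0687 1.2979]  K=[0.8226 -0.1338; 0.2105 0.5607]  nu=[-0.7161, 0.2089]  x^+=[-2.1296, 0.1047]  P^+=[0.1812 -0.0491; -0.0491 0.2817]
step 2: x^-=[-2.3904, -0.3156]  P^-=[0.3035 -0.0167; -0.0167 0.5842]  S=[0.5400 0.0591; 0.0591 1.1363]  K=[0.5647 -0.1029; 0.2166 0.5061]  nu=[4.5388, 3.4697]  x^+=[-0.1842, 2.4235]  P^+=[0.1262 -0.0392; -0.0392 0.2549]

K[0,0] = 0.5647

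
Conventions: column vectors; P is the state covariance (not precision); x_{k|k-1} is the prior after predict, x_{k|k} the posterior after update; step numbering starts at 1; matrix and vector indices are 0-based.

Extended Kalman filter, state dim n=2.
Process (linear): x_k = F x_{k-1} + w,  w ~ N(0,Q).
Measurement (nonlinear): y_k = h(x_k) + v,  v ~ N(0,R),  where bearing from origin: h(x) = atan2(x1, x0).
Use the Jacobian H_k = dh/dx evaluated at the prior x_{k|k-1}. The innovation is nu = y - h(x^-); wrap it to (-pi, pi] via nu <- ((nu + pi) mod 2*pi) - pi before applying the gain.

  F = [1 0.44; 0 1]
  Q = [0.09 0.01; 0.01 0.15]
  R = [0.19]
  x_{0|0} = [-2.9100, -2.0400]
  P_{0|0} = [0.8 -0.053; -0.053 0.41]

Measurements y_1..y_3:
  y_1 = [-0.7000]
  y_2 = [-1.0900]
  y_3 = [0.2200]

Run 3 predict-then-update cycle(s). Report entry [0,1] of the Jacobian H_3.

H_jac[0,1] = -0.1325

step 1: x^-=[-3.8076, -2.0400]  P^-=[0.9227 0.1374; 0.1374 0.5600]  H_jac=[0.1093 -0.2041]  S=[0.2182]  K=[0.3338; -0.4548]  nu=[1.9497]  x^+=[-3.1568, -2.9268]  P^+=[0.8984 0.1705; 0.1705 0.5149]
step 2: x^-=[-4.4445, -2.9268]  P^-=[1.2382 0.4071; 0.4071 0.6649]  H_jac=[0.1033 -0.1569]  S=[0.2064]  K=[0.3104; -0.3017]  nu=[1.4693]  x^+=[-3.9884, -3.3701]  P^+=[1.2183 0.4264; 0.4264 0.6461]
step 3: x^-=[-5.4713, -3.3701]  P^-=[1.8086 0.7207; 0.7207 0.7961]  H_jac=[0.0816 -0.1325]  S=[0.2004]  K=[0.2600; -0.2328]  nu=[2.8095]  x^+=[-4.7407, -4.0242]  P^+=[1.7950 0.7328; 0.7328 0.7852]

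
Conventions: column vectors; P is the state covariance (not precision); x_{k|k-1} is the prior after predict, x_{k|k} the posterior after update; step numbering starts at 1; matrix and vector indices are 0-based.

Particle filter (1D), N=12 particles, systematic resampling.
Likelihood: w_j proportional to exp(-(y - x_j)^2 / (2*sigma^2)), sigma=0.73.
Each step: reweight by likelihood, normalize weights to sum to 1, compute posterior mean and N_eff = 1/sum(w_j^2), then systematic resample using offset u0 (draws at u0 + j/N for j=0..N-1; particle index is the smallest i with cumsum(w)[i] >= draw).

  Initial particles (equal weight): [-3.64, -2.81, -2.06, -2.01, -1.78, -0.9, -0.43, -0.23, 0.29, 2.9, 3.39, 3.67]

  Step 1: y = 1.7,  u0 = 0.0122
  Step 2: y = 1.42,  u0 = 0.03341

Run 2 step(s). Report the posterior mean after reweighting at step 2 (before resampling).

step 1: w=[0.0000, 0.0000, 0.0000, 0.0000, 0.0000, 0.0032, 0.0255, 0.0547, 0.2790, 0.4667, 0.1236, 0.0472]  mean=2.0002  Neff=3.1564  idx=[6, 8, 8, 8, 8, 9, 9, 9, 9, 9, 10, 10]
step 2: w=[0.0208, 0.1555, 0.1555, 0.1555, 0.1555, 0.0660, 0.0660, 0.0660, 0.0660, 0.0660, 0.0135, 0.0135]  mean=1.2202  Neff=8.3786  idx=[1, 1, 2, 2, 3, 3, 4, 4, 5, 7, 8, 9]

post_mean = 1.2202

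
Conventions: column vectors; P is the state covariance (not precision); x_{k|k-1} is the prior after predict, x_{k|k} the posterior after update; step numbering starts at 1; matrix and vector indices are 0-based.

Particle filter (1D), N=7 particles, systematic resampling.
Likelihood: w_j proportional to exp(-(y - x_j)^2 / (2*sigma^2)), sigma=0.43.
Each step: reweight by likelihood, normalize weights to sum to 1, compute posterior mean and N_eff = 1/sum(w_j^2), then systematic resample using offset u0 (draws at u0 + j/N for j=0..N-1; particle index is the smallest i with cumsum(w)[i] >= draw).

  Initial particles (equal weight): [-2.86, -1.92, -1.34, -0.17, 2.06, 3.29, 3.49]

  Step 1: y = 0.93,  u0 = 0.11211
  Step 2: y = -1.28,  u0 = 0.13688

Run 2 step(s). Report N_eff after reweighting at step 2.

N_eff = 4.0000

step 1: w=[0.0000, 0.0000, 0.0000, 0.5451, 0.4549, 0.0000, 0.0000]  mean=0.8444  Neff=1.9839  idx=[3, 3, 3, 3, 4, 4, 4]
step 2: w=[0.2500, 0.2500, 0.2500, 0.2500, 0.0000, 0.0000, 0.0000]  mean=-0.1700  Neff=4.0000  idx=[0, 1, 1, 2, 2, 3, 3]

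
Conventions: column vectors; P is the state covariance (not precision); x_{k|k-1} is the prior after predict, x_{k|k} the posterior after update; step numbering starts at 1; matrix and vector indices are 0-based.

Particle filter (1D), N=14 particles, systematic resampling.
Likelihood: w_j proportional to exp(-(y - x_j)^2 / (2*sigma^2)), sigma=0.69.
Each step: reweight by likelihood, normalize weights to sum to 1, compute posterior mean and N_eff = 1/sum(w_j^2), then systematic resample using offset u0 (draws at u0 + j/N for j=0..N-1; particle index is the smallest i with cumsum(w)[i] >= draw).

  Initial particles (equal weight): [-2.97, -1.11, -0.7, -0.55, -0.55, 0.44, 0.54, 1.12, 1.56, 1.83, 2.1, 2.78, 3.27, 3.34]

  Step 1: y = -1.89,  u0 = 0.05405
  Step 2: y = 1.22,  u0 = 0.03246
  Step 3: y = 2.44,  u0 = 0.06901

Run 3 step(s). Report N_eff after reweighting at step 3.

step 1: w=[0.2166, 0.3891, 0.1666, 0.1118, 0.1118, 0.0025, 0.0015, 0.0001, 0.0000, 0.0000, 0.0000, 0.0000, 0.0000, 0.0000]  mean=-1.3128  Neff=3.9824  idx=[0, 0, 0, 1, 1, 1, 1, 1, 2, 2, 2, 3, 4, 4]
step 2: w=[0.0000, 0.0000, 0.0000, 0.0175, 0.0175, 0.0175, 0.0175, 0.0175, 0.1091, 0.1091, 0.1091, 0.1951, 0.1951, 0.1951]  mean=-0.6481  Neff=6.6050  idx=[4, 8, 8, 9, 10, 10, 11, 11, 11, 12, 12, 13, 13, 13]
step 3: w=[0.0022, 0.0384, 0.0384, 0.0384, 0.0384, 0.0384, 0.1008, 0.1008, 0.1008, 0.1008, 0.1008, 0.1008, 0.1008, 0.1008]  mean=-0.5800  Neff=11.2898  idx=[2, 4, 6, 6, 7, 8, 9, 9, 10, 11, 11, 12, 13, 13]

N_eff = 11.2898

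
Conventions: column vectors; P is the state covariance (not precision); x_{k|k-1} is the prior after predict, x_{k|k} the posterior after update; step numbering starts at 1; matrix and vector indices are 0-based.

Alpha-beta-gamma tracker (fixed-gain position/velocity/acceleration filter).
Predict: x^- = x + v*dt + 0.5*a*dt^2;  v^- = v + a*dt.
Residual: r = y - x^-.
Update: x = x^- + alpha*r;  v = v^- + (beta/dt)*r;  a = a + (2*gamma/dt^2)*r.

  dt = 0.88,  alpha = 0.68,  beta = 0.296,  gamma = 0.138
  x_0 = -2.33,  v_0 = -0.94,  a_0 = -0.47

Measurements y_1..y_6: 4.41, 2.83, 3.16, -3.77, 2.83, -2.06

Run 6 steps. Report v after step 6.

v_post = -3.5234

step 1: x_pred=-3.3392  r=7.7492  x^+=1.9303  v^+=1.2529  a^+=2.2918
step 2: x_pred=3.9203  r=-1.0903  x^+=3.1789  v^+=2.9030  a^+=1.9033
step 3: x_pred=6.4705  r=-3.3105  x^+=4.2194  v^+=3.4644  a^+=0.7234
step 4: x_pred=7.5481  r=-11.3181  x^+=-0.1482  v^+=0.2940  a^+=-3.3104
step 5: x_pred=-1.1713  r=4.0013  x^+=1.5496  v^+=-1.2733  a^+=-1.8844
step 6: x_pred=-0.3006  r=-1.7594  x^+=-1.4970  v^+=-3.5234  a^+=-2.5114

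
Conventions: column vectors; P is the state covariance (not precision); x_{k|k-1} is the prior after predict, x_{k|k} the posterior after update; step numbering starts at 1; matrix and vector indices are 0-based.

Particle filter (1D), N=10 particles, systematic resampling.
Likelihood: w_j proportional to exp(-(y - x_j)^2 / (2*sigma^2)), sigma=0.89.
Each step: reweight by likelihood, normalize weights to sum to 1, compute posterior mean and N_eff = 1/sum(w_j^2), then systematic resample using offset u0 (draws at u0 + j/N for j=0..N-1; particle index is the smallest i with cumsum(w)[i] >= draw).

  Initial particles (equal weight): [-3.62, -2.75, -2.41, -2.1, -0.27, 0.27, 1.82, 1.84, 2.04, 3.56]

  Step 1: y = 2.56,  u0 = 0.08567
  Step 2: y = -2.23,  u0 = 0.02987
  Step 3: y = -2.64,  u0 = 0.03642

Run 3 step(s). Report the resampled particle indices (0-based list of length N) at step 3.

resampled_idx = [0, 1, 2, 2, 3, 4, 5, 6, 7, 8]

step 1: w=[0.0000, 0.0000, 0.0000, 0.0000, 0.0022, 0.0128, 0.2486, 0.2533, 0.2962, 0.1869]  mean=2.1908  Neff=4.0198  idx=[6, 6, 7, 7, 7, 8, 8, 8, 9, 9]
step 2: w=[0.1769, 0.1769, 0.1597, 0.1597, 0.1597, 0.0557, 0.0557, 0.0557, 0.0000, 0.0000]  mean=1.8664  Neff=6.7387  idx=[0, 0, 1, 1, 2, 3, 3, 4, 4, 6]
step 3: w=[0.1143, 0.1143, 0.1143, 0.1143, 0.1021, 0.1021, 0.1021, 0.1021, 0.1021, 0.0321]  mean=1.8373  Neff=9.4832  idx=[0, 1, 2, 2, 3, 4, 5, 6, 7, 8]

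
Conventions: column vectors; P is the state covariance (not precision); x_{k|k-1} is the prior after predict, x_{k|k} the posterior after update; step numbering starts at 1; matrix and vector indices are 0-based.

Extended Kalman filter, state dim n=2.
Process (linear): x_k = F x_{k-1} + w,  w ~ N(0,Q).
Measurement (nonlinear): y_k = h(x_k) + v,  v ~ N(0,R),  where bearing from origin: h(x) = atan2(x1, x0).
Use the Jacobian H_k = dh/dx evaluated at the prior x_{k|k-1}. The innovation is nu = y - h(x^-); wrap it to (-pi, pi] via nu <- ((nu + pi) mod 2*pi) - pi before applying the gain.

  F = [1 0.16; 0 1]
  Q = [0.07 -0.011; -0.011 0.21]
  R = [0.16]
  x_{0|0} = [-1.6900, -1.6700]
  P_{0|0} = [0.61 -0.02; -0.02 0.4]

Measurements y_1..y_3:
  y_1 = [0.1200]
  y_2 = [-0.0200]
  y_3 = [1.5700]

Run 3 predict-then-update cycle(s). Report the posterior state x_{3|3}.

x_post = [3.1126, -1.8963]

step 1: x^-=[-1.9572, -1.6700]  P^-=[0.6838 0.0330; 0.0330 0.6100]  H_jac=[0.2523 -0.2957]  S=[0.2519]  K=[0.6461; -0.6829]  nu=[2.5552]  x^+=[-0.3063, -3.4149]  P^+=[0.5787 0.1441; 0.1441 0.4925]
step 2: x^-=[-0.8527, -3.4149]  P^-=[0.7074 0.2120; 0.2120 0.7025]  H_jac=[0.2756 -0.0688]  S=[0.2090]  K=[0.8631; 0.0482]  nu=[1.7955]  x^+=[0.6969, -3.3284]  P^+=[0.5517 0.2033; 0.2033 0.7020]
step 3: x^-=[0.1643, -3.3284]  P^-=[0.7047 0.3046; 0.3046 0.9120]  H_jac=[0.2997 0.0148]  S=[0.2262]  K=[0.9537; 0.4632]  nu=[3.0915]  x^+=[3.1126, -1.8963]  P^+=[0.4990 0.2047; 0.2047 0.8635]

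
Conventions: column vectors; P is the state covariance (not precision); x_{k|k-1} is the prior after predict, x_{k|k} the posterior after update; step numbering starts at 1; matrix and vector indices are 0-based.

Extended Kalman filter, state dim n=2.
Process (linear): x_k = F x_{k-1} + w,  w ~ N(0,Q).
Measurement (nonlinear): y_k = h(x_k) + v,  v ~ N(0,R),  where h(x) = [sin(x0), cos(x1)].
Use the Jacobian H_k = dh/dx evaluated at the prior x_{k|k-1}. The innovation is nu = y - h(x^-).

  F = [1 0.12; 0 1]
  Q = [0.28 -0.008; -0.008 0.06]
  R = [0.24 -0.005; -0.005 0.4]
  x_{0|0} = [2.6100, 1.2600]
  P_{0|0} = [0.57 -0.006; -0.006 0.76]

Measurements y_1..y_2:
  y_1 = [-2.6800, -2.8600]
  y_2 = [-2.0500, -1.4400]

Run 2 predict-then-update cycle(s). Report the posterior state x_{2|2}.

step 1: x^-=[2.7612, 1.2600]  P^-=[0.8595 0.0772; 0.0772 0.8200]  H_jac=[-0.9285 0.0000; 0.0000 -0.9521]  S=[0.9810 0.0632; 0.0632 1.1433]  K=[-0.8123 -0.0194; -0.0291 -0.6812]  nu=[-3.0513, -3.1658]  x^+=[5.3009, 3.5056]  P^+=[0.2098 0.0039; 0.0039 0.2861]
step 2: x^-=[5.7216, 3.5056]  P^-=[0.4949 0.0302; 0.0302 0.3461]  H_jac=[0.8464 0.0000; 0.0000 0.3560]  S=[0.5945 0.0041; 0.0041 0.4439]  K=[0.7044 0.0177; 0.0411 0.2772]  nu=[-1.5175, -0.5055]  x^+=[4.6437, 3.3032]  P^+=[0.1996 0.0100; 0.0100 0.3109]

x_post = [4.6437, 3.3032]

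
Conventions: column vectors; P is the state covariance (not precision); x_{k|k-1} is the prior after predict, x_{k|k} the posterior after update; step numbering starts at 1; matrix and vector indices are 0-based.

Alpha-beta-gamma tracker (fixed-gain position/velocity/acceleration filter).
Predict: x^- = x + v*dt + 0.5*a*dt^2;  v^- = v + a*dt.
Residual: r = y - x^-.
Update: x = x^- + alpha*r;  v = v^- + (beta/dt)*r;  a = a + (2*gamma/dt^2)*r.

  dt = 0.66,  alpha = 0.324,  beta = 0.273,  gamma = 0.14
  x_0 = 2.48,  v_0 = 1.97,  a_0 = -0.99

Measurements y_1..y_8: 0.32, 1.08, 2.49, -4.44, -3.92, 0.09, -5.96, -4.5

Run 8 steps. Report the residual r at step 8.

resid = -0.5007

step 1: x_pred=3.5646  r=-3.2446  x^+=2.5133  v^+=-0.0255  a^+=-3.0756
step 2: x_pred=1.8267  r=-0.7467  x^+=1.5847  v^+=-2.3642  a^+=-3.5555
step 3: x_pred=-0.7500  r=3.2400  x^+=0.2997  v^+=-3.3707  a^+=-1.4729
step 4: x_pred=-2.2457  r=-2.1943  x^+=-2.9566  v^+=-5.2504  a^+=-2.8834
step 5: x_pred=-7.0499  r=3.1299  x^+=-6.0358  v^+=-5.8588  a^+=-0.8715
step 6: x_pred=-10.0924  r=10.1824  x^+=-6.7933  v^+=-2.2221  a^+=5.6737
step 7: x_pred=-7.0242  r=1.0642  x^+=-6.6794  v^+=1.9627  a^+=6.3577
step 8: x_pred=-3.9993  r=-0.5007  x^+=-4.1615  v^+=5.9517  a^+=6.0359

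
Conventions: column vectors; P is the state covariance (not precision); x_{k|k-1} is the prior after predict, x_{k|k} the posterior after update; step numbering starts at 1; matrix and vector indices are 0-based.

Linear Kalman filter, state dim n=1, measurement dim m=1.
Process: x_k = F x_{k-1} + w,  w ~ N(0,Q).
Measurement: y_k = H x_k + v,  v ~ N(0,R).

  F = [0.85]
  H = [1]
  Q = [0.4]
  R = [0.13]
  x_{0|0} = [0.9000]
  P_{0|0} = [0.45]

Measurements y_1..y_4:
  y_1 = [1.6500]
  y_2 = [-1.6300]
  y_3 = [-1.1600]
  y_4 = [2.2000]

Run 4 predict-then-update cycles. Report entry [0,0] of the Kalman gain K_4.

K[0,0] = 0.7847

step 1: x^-=[0.7650]  P^-=[0.7251]  S=[0.8551]  K=[0.8480]  nu=[0.8850]  x^+=[1.5155]  P^+=[0.1102]
step 2: x^-=[1.2881]  P^-=[0.4796]  S=[0.6096]  K=[0.7868]  nu=[-2.9181]  x^+=[-1.0077]  P^+=[0.1023]
step 3: x^-=[-0.8566]  P^-=[0.4739]  S=[0.6039]  K=[0.7847]  nu=[-0.3034]  x^+=[-1.0947]  P^+=[0.1020]
step 4: x^-=[-0.9305]  P^-=[0.4737]  S=[0.6037]  K=[0.7847]  nu=[3.1305]  x^+=[1.5259]  P^+=[0.1020]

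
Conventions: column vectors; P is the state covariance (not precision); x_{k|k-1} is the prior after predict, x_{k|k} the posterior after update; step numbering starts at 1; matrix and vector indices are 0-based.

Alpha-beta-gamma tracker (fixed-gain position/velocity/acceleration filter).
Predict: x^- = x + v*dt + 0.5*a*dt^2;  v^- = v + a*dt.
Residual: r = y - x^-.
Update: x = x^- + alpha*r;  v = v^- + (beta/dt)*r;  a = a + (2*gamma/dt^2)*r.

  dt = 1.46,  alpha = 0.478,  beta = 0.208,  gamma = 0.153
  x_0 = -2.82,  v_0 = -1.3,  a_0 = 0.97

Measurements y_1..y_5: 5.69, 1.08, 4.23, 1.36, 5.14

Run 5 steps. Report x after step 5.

step 1: x_pred=-3.6842  r=9.3742  x^+=0.7967  v^+=1.4517  a^+=2.3157
step 2: x_pred=5.3842  r=-4.3042  x^+=3.3268  v^+=4.2194  a^+=1.6978
step 3: x_pred=11.2967  r=-7.0667  x^+=7.9188  v^+=5.6915  a^+=0.6834
step 4: x_pred=16.9567  r=-15.5967  x^+=9.5015  v^+=4.4672  a^+=-1.5556
step 5: x_pred=14.3656  r=-9.2256  x^+=9.9557  v^+=0.8817  a^+=-2.8800

x_post = 9.9557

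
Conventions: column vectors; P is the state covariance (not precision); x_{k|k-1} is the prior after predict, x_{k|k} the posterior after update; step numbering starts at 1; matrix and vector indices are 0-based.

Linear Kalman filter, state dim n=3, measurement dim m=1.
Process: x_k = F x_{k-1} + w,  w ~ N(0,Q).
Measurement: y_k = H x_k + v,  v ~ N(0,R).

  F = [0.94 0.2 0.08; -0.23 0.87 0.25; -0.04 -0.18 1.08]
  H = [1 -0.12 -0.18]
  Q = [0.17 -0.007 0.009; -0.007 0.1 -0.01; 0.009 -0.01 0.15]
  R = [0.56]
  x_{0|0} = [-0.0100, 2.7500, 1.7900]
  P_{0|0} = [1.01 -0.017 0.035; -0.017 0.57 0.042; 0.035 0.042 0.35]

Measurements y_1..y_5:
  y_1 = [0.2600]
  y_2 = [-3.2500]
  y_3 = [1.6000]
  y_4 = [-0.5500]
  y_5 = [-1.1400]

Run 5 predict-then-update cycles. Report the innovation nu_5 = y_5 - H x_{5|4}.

innov = [-2.1331]

step 1: x^-=[0.6838, 2.8423, 1.4386]  P^-=[1.0877 -0.1197 0.0276; -0.1197 0.6278 0.0329; 0.0276 0.0329 0.5587]  S=[1.6950]  K=[0.6472; -0.1186; -0.0454]  nu=[0.1762]  x^+=[0.7979, 2.8214, 1.4306]  P^+=[0.3776 0.0104 0.0774; 0.0104 0.6040 0.0238; 0.0774 0.0238 0.5552]
step 2: x^-=[1.4287, 2.6288, 1.0053]  P^-=[0.5477 0.0552 0.1023; 0.0552 0.6091 0.0502; 0.1023 0.0502 0.8020]  S=[1.0945]  K=[0.4775; -0.0246; -0.0439]  nu=[-4.1823]  x^+=[-0.5684, 2.7318, 1.1889]  P^+=[0.2981 0.0680 0.1253; 0.0680 0.6085 0.0490; 0.1253 0.0490 0.7999]
step 3: x^-=[0.1072, 2.8046, 0.8150]  P^-=[0.5089 0.1359 0.1696; 0.1359 0.6060 0.1254; 0.1696 0.1254 1.0743]  S=[1.0241]  K=[0.4511; 0.0397; -0.0379]  nu=[1.9761]  x^+=[0.9987, 2.8830, 0.7401]  P^+=[0.3004 0.1176 0.1871; 0.1176 0.6044 0.1269; 0.1871 0.1269 1.0728]
step 4: x^-=[1.5746, 2.4636, 0.2405]  P^-=[0.5429 0.2011 0.2627; 0.2011 0.6270 0.2537; 0.2627 0.2537 1.3576]  S=[1.0240]  K=[0.4604; 0.0783; -0.0118]  nu=[-1.7857]  x^+=[0.7524, 2.3237, 0.2615]  P^+=[0.3258 0.1642 0.2683; 0.1642 0.6207 0.2547; 0.2683 0.2547 1.3574]
step 5: x^-=[1.1929, 1.9139, -0.1659]  P^-=[0.6017 0.2730 0.3854; 0.2730 0.6861 0.4219; 0.3854 0.4219 1.6341]  S=[1.0384]  K=[0.4810; 0.1105; 0.0392]  nu=[-2.1331]  x^+=[0.1668, 1.6783, -0.2495]  P^+=[0.3614 0.2178 0.3659; 0.2178 0.6734 0.4174; 0.3659 0.4174 1.6325]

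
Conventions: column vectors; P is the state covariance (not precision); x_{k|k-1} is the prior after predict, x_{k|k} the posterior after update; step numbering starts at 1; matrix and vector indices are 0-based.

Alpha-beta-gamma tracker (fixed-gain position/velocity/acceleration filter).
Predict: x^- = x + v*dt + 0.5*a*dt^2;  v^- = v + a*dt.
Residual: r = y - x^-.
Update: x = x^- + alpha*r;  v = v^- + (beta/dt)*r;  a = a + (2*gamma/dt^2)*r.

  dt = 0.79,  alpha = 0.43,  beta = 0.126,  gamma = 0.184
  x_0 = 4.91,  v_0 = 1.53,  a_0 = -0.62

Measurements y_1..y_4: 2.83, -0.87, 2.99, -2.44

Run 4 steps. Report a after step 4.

a_post = -1.3705

step 1: x_pred=5.9252  r=-3.0952  x^+=4.5943  v^+=0.5465  a^+=-2.4451
step 2: x_pred=4.2630  r=-5.1330  x^+=2.0558  v^+=-2.2038  a^+=-5.4718
step 3: x_pred=-1.3926  r=4.3826  x^+=0.4919  v^+=-5.8275  a^+=-2.8876
step 4: x_pred=-5.0129  r=2.5729  x^+=-3.9066  v^+=-7.6983  a^+=-1.3705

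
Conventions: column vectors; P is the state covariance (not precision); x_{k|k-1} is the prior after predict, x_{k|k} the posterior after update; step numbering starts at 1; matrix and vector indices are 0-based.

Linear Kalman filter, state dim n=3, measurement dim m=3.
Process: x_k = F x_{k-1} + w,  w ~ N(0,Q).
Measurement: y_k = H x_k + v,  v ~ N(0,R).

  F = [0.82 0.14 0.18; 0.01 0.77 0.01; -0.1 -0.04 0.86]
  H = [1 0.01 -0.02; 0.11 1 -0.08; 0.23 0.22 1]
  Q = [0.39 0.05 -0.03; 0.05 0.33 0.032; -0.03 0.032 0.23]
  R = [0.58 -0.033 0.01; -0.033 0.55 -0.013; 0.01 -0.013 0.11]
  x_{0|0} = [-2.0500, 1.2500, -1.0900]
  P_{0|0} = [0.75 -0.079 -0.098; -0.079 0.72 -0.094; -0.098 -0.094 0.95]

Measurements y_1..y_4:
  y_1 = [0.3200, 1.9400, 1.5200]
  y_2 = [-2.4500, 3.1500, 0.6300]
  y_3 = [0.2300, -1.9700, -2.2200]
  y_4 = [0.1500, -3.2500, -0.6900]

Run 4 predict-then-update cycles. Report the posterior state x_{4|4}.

x_post = [-0.5013, -1.5157, -0.5026]

step 1: x^-=[-1.7022, 0.9311, -0.7824]  P^-=[0.8874 0.0713 -0.0228; 0.0713 0.7544 -0.0396; -0.0228 -0.0396 0.9640]  S=[1.4702 0.1478 0.1895; 0.1478 1.3437 0.0754; 0.1895 0.0754 1.1367]  K=[0.5893 0.0583 0.0712; -0.0144 0.5661 0.0904; -0.1280 -0.1232 0.8652]  nu=[1.9972, 1.1335, 2.4891]  x^+=[-0.2818, 1.7692, 0.9760]  P^+=[0.3397 -0.0304 -0.0585; -0.0304 0.3093 -0.0586; -0.0585 -0.0586 0.1218]
step 2: x^-=[0.1923, 1.3692, 0.7967]  P^-=[0.6013 0.0583 -0.0861; 0.0583 0.5121 -0.0137; -0.0861 -0.0137 0.3379]  S=[1.1861 0.1046 0.0698; 0.1046 1.0880 0.0813; 0.0698 0.0813 0.4647]  K=[0.4997 0.0688 0.0527; 0.0033 0.4653 0.1599; -0.1124 -0.0884 0.7103]  nu=[-2.6401, 1.8234, -0.5122]  x^+=[-1.0286, 2.1269, 0.5686]  P^+=[0.2872 -0.0152 -0.0528; -0.0152 0.2521 -0.0404; -0.0528 -0.0404 0.0992]
step 3: x^-=[-0.4433, 1.6331, 0.5068]  P^-=[0.5702 0.0639 -0.0798; 0.0639 0.4787 -0.0012; -0.0798 -0.0012 0.3184]  S=[1.1548 0.1056 0.0706; 0.1056 1.0533 0.0891; 0.0706 0.0891 0.4510]  K=[0.4856 0.0730 0.0546; 0.0081 0.4457 0.1742; -0.1098 -0.0816 0.6981]  nu=[0.6671, -3.5138, -2.9841]  x^+=[-0.5388, -0.4474, -1.3627]  P^+=[0.2789 -0.0114 -0.0517; -0.0114 0.2409 -0.0369; -0.0517 -0.0369 0.0968]
step 4: x^-=[-0.7498, -0.3635, -1.1002]  P^-=[0.5656 0.0655 -0.0784; 0.0655 0.4721 0.0012; -0.0784 0.0012 0.3161]  S=[1.1503 0.1065 0.0713; 0.1065 1.0466 0.0905; 0.0713 0.0905 0.4499]  K=[0.4834 0.0741 0.0553; 0.0092 0.4417 0.1767; -0.1094 -0.0804 0.6965]  nu=[0.8814, -2.8920, 0.6626]  x^+=[-0.5013, -1.5157, -0.5026]  P^+=[0.2775 -0.0106 -0.0516; -0.0106 0.2386 -0.0363; -0.0516 -0.0363 0.0964]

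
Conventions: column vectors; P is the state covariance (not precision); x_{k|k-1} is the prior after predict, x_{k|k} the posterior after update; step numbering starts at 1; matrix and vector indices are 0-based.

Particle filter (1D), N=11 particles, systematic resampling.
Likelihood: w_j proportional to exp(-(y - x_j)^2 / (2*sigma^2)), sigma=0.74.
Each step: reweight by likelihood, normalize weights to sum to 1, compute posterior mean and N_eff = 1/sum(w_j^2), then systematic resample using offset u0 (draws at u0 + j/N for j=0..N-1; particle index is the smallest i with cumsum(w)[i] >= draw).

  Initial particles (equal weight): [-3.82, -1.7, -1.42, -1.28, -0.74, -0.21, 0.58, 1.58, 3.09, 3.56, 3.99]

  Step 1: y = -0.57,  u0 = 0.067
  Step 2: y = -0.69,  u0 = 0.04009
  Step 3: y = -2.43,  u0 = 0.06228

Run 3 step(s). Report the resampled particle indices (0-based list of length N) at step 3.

resampled_idx = [0, 0, 0, 0, 1, 1, 2, 2, 3, 5, 7]

step 1: w=[0.0000, 0.0857, 0.1422, 0.1736, 0.2679, 0.2443, 0.0822, 0.0040, 0.0000, 0.0000, 0.0000]  mean=-0.7654  Neff=5.1036  idx=[1, 2, 3, 3, 4, 4, 4, 5, 5, 5, 6]
step 2: w=[0.0485, 0.0757, 0.0896, 0.0896, 0.1229, 0.1229, 0.1229, 0.0998, 0.0998, 0.0998, 0.0282]  mean=-0.7389  Neff=9.9825  idx=[0, 2, 3, 4, 4, 5, 6, 7, 7, 8, 9]
step 3: w=[0.3961, 0.1926, 0.1926, 0.0475, 0.0475, 0.0475, 0.0475, 0.0072, 0.0072, 0.0072, 0.0072]  mean=-1.3132  Neff=4.1603  idx=[0, 0, 0, 0, 1, 1, 2, 2, 3, 5, 7]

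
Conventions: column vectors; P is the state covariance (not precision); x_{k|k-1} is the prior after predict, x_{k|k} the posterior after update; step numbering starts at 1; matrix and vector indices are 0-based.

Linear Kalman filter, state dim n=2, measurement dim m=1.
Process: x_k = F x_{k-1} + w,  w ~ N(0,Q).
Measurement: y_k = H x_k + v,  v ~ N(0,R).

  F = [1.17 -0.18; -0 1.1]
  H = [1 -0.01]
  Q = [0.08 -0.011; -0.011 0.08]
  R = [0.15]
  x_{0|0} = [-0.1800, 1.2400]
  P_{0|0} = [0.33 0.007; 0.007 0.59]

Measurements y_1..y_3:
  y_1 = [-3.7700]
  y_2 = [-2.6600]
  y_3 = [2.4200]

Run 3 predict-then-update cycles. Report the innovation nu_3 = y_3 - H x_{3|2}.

innov = [6.3353]

step 1: x^-=[-0.4338, 1.3640]  P^-=[0.5479 -0.1188; -0.1188 0.7939]  S=[0.7004]  K=[0.7840; -0.1810]  nu=[-3.3226]  x^+=[-3.0387, 1.9653]  P^+=[0.1174 -0.0194; -0.0194 0.7710]
step 2: x^-=[-3.9091, 2.1618]  P^-=[0.2739 -0.1887; -0.1887 1.0129]  S=[0.4278]  K=[0.6447; -0.4647]  nu=[1.2707]  x^+=[-3.0899, 1.5713]  P^+=[0.0961 -0.0605; -0.0605 0.9205]
step 3: x^-=[-3.8980, 1.7284]  P^-=[0.2669 -0.2711; -0.2711 1.1938]  S=[0.4224]  K=[0.6382; -0.6701]  nu=[6.3353]  x^+=[0.1451, -2.5170]  P^+=[0.0948 -0.0905; -0.0905 1.0041]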